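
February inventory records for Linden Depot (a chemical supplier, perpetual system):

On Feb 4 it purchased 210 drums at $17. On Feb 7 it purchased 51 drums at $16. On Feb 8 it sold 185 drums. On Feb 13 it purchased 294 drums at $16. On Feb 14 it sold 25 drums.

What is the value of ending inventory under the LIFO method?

Feb 8, 185 sold [LIFO — newest first]: 51 @ $16 + 134 @ $17 = $3,094
Feb 14, 25 sold [LIFO — newest first]: 25 @ $16 = $400
Total COGS = $3,094 + $400 = $3,494
Ending inventory: 76 @ $17 + 269 @ $16 = $5,596

Ending inventory = $5,596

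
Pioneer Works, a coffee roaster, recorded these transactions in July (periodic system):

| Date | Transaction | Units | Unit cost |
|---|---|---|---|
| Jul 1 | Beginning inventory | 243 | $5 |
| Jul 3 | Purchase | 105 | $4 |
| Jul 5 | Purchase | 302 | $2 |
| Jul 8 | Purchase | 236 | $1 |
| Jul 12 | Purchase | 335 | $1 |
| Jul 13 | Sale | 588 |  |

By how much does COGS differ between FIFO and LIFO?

$1,510

FIFO COGS: 243 @ $5 + 105 @ $4 + 240 @ $2 = $2,115
LIFO COGS: 335 @ $1 + 236 @ $1 + 17 @ $2 = $605
Difference = |$2,115 − $605| = $1,510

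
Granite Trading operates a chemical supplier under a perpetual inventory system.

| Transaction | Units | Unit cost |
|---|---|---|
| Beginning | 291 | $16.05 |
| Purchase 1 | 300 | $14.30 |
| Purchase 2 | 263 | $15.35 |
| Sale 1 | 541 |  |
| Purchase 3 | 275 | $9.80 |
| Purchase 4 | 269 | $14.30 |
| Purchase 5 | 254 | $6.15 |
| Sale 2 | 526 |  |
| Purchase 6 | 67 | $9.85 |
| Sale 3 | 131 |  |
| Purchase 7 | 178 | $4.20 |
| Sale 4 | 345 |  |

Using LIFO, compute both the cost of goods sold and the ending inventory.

Sale 1 (541) [LIFO — newest first]: 263 @ $15.35 + 278 @ $14.30 = $8,012.45
Sale 2 (526) [LIFO — newest first]: 254 @ $6.15 + 269 @ $14.30 + 3 @ $9.80 = $5,438.20
Sale 3 (131) [LIFO — newest first]: 67 @ $9.85 + 64 @ $9.80 = $1,287.15
Sale 4 (345) [LIFO — newest first]: 178 @ $4.20 + 167 @ $9.80 = $2,384.20
Total COGS = $8,012.45 + $5,438.20 + $1,287.15 + $2,384.20 = $17,122.00
Ending inventory: 291 @ $16.05 + 22 @ $14.30 + 41 @ $9.80 = $5,386.95

COGS = $17,122.00; ending inventory = $5,386.95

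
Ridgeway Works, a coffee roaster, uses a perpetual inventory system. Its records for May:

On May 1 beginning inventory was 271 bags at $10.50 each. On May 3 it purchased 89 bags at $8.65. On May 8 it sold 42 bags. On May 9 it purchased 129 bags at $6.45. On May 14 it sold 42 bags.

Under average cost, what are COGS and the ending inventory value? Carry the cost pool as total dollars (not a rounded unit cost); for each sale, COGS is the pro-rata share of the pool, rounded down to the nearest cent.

COGS = $800.03; ending inventory = $3,647.37

After May 1: 271 on hand, pool $2,845.50 (≈ $10.5000 each)
After May 3: 360 on hand, pool $3,615.35 (≈ $10.0426 each)
May 8, sell 42: 42/360 × $3,615.35 → $421.79
After May 9: 447 on hand, pool $4,025.61 (≈ $9.0058 each)
May 14, sell 42: 42/447 × $4,025.61 → $378.24
Total COGS = $421.79 + $378.24 = $800.03
Ending inventory (cost pool remaining) = $3,647.37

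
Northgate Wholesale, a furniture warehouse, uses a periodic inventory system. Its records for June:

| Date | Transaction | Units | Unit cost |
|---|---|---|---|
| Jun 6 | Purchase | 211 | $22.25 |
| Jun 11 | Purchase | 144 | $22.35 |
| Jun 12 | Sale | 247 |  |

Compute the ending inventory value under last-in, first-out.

Jun 12, 247 sold [LIFO — newest first]: 144 @ $22.35 + 103 @ $22.25 = $5,510.15
Ending inventory: 108 @ $22.25 = $2,403.00
Check: goods available $7,913.15 = COGS $5,510.15 + ending $2,403.00

Ending inventory = $2,403.00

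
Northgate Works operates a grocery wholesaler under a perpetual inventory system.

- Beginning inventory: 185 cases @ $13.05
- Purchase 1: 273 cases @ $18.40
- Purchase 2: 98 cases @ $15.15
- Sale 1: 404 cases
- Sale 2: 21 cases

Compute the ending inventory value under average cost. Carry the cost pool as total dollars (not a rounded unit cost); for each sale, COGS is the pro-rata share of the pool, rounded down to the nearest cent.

Ending inventory = $2,102.17

After Beginning: 185 on hand, pool $2,414.25 (≈ $13.0500 each)
After Purchase 1: 458 on hand, pool $7,437.45 (≈ $16.2390 each)
After Purchase 2: 556 on hand, pool $8,922.15 (≈ $16.0470 each)
Sale 1, sell 404: 404/556 × $8,922.15 → $6,483.00
Sale 2, sell 21: 21/152 × $2,439.15 → $336.98
Total COGS = $6,483.00 + $336.98 = $6,819.98
Ending inventory (cost pool remaining) = $2,102.17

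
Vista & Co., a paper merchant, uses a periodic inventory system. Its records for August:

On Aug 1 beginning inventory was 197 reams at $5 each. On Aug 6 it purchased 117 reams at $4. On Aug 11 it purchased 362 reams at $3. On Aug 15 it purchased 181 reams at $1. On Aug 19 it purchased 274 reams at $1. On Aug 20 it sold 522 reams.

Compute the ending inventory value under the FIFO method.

Ending inventory = $917

Aug 20, 522 sold [FIFO — oldest first]: 197 @ $5 + 117 @ $4 + 208 @ $3 = $2,077
Ending inventory: 154 @ $3 + 181 @ $1 + 274 @ $1 = $917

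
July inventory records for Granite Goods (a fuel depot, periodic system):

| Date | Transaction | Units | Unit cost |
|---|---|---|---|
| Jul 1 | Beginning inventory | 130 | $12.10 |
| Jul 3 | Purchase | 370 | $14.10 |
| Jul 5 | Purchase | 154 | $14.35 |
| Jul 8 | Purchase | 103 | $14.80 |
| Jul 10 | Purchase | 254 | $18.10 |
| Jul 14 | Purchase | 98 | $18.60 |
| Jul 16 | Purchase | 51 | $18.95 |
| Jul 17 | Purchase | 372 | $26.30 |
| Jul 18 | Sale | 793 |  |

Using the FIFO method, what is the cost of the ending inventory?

Jul 18, 793 sold [FIFO — oldest first]: 130 @ $12.10 + 370 @ $14.10 + 154 @ $14.35 + 103 @ $14.80 + 36 @ $18.10 = $11,175.90
Ending inventory: 218 @ $18.10 + 98 @ $18.60 + 51 @ $18.95 + 372 @ $26.30 = $16,518.65

Ending inventory = $16,518.65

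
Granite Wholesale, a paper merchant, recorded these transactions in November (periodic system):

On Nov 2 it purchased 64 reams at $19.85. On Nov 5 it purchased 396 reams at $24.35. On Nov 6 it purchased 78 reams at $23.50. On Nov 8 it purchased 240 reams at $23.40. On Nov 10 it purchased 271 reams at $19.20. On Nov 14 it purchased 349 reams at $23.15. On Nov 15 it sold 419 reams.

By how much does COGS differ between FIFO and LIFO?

FIFO COGS: 64 @ $19.85 + 355 @ $24.35 = $9,914.65
LIFO COGS: 349 @ $23.15 + 70 @ $19.20 = $9,423.35
Difference = |$9,914.65 − $9,423.35| = $491.30

$491.30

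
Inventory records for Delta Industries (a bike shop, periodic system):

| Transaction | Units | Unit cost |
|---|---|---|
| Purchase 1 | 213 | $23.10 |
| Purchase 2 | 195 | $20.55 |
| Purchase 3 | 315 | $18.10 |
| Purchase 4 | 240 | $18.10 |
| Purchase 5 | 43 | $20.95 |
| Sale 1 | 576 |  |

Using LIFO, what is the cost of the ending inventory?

Ending inventory = $9,325.75

Sale 1 (576) [LIFO — newest first]: 43 @ $20.95 + 240 @ $18.10 + 293 @ $18.10 = $10,548.15
Ending inventory: 213 @ $23.10 + 195 @ $20.55 + 22 @ $18.10 = $9,325.75
Check: goods available $19,873.90 = COGS $10,548.15 + ending $9,325.75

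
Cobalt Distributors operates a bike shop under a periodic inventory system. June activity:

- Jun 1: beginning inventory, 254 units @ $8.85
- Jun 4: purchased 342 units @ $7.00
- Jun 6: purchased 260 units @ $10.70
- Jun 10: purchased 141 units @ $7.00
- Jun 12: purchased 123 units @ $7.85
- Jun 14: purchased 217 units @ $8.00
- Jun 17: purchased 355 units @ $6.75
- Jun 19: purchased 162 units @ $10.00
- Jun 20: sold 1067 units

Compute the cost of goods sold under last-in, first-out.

Jun 20, 1067 sold [LIFO — newest first]: 162 @ $10.00 + 355 @ $6.75 + 217 @ $8.00 + 123 @ $7.85 + 141 @ $7.00 + 69 @ $10.70 = $8,443.10
Ending inventory: 254 @ $8.85 + 342 @ $7.00 + 191 @ $10.70 = $6,685.60
Check: goods available $15,128.70 = COGS $8,443.10 + ending $6,685.60

COGS = $8,443.10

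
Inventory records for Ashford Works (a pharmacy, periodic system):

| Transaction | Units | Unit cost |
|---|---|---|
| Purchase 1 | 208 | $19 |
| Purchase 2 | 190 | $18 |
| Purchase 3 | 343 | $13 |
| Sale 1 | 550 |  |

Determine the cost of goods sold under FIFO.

Sale 1 (550) [FIFO — oldest first]: 208 @ $19 + 190 @ $18 + 152 @ $13 = $9,348
Ending inventory: 191 @ $13 = $2,483

COGS = $9,348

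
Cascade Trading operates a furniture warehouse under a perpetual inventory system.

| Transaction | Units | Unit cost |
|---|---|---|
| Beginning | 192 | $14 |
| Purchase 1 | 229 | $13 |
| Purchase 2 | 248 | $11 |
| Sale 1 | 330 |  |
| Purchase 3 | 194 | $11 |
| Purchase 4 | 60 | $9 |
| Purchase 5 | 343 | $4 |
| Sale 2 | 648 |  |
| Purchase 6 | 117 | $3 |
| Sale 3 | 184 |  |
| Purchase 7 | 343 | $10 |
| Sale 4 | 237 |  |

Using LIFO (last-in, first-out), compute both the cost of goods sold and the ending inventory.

Sale 1 (330) [LIFO — newest first]: 248 @ $11 + 82 @ $13 = $3,794
Sale 2 (648) [LIFO — newest first]: 343 @ $4 + 60 @ $9 + 194 @ $11 + 51 @ $13 = $4,709
Sale 3 (184) [LIFO — newest first]: 117 @ $3 + 67 @ $13 = $1,222
Sale 4 (237) [LIFO — newest first]: 237 @ $10 = $2,370
Total COGS = $3,794 + $4,709 + $1,222 + $2,370 = $12,095
Ending inventory: 192 @ $14 + 29 @ $13 + 106 @ $10 = $4,125

COGS = $12,095; ending inventory = $4,125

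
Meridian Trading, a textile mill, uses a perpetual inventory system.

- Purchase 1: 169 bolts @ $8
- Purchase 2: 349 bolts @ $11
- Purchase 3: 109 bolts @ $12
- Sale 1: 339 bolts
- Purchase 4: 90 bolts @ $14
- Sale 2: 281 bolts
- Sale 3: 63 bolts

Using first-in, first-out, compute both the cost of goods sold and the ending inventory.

COGS = $7,283; ending inventory = $476

Sale 1 (339) [FIFO — oldest first]: 169 @ $8 + 170 @ $11 = $3,222
Sale 2 (281) [FIFO — oldest first]: 179 @ $11 + 102 @ $12 = $3,193
Sale 3 (63) [FIFO — oldest first]: 7 @ $12 + 56 @ $14 = $868
Total COGS = $3,222 + $3,193 + $868 = $7,283
Ending inventory: 34 @ $14 = $476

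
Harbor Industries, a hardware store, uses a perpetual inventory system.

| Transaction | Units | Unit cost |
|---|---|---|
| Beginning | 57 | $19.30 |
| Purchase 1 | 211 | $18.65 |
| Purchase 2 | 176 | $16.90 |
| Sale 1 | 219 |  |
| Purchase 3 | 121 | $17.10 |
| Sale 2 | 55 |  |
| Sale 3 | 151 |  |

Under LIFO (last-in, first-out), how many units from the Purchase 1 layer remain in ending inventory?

83

Sale 1 (219) [LIFO — newest first]: 176 @ $16.90 + 43 @ $18.65 = $3,776.35
Sale 2 (55) [LIFO — newest first]: 55 @ $17.10 = $940.50
Sale 3 (151) [LIFO — newest first]: 66 @ $17.10 + 85 @ $18.65 = $2,713.85
Total COGS = $3,776.35 + $940.50 + $2,713.85 = $7,430.70
Ending inventory: 57 @ $19.30 + 83 @ $18.65 = $2,648.05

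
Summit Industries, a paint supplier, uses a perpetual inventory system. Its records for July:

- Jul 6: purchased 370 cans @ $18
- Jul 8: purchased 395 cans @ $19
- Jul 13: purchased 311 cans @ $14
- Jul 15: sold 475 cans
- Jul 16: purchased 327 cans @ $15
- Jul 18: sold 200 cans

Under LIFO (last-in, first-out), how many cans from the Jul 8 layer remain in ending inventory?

Jul 15, 475 sold [LIFO — newest first]: 311 @ $14 + 164 @ $19 = $7,470
Jul 18, 200 sold [LIFO — newest first]: 200 @ $15 = $3,000
Total COGS = $7,470 + $3,000 = $10,470
Ending inventory: 370 @ $18 + 231 @ $19 + 127 @ $15 = $12,954

231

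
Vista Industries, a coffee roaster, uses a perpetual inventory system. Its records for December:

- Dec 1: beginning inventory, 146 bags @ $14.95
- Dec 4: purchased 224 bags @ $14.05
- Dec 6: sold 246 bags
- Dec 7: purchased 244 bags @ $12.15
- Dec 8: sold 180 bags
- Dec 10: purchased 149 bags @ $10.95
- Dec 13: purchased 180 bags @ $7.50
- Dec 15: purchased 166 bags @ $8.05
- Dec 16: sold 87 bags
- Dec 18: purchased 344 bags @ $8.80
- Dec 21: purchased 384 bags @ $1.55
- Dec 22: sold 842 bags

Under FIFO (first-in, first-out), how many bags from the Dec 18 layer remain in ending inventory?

98

Dec 6, 246 sold [FIFO — oldest first]: 146 @ $14.95 + 100 @ $14.05 = $3,587.70
Dec 8, 180 sold [FIFO — oldest first]: 124 @ $14.05 + 56 @ $12.15 = $2,422.60
Dec 16, 87 sold [FIFO — oldest first]: 87 @ $12.15 = $1,057.05
Dec 22, 842 sold [FIFO — oldest first]: 101 @ $12.15 + 149 @ $10.95 + 180 @ $7.50 + 166 @ $8.05 + 246 @ $8.80 = $7,709.80
Total COGS = $3,587.70 + $2,422.60 + $1,057.05 + $7,709.80 = $14,777.15
Ending inventory: 98 @ $8.80 + 384 @ $1.55 = $1,457.60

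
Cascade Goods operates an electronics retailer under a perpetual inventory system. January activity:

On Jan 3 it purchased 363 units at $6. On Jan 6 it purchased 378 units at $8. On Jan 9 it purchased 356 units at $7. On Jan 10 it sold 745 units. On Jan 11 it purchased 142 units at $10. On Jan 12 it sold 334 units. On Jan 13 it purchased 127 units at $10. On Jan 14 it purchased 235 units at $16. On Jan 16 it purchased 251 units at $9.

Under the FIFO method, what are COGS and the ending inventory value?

Jan 10, 745 sold [FIFO — oldest first]: 363 @ $6 + 378 @ $8 + 4 @ $7 = $5,230
Jan 12, 334 sold [FIFO — oldest first]: 334 @ $7 = $2,338
Total COGS = $5,230 + $2,338 = $7,568
Ending inventory: 18 @ $7 + 142 @ $10 + 127 @ $10 + 235 @ $16 + 251 @ $9 = $8,835

COGS = $7,568; ending inventory = $8,835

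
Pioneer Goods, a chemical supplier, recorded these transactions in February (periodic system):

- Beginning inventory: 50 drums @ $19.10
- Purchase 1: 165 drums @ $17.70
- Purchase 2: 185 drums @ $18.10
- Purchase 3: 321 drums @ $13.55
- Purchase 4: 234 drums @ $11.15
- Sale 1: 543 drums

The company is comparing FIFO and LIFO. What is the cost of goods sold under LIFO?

FIFO COGS: 50 @ $19.10 + 165 @ $17.70 + 185 @ $18.10 + 143 @ $13.55 = $9,161.65
LIFO COGS: 234 @ $11.15 + 309 @ $13.55 = $6,796.05

COGS = $6,796.05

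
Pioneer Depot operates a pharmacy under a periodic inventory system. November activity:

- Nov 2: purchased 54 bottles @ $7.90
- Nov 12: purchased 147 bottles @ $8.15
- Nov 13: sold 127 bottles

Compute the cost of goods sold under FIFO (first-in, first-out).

Nov 13, 127 sold [FIFO — oldest first]: 54 @ $7.90 + 73 @ $8.15 = $1,021.55
Ending inventory: 74 @ $8.15 = $603.10

COGS = $1,021.55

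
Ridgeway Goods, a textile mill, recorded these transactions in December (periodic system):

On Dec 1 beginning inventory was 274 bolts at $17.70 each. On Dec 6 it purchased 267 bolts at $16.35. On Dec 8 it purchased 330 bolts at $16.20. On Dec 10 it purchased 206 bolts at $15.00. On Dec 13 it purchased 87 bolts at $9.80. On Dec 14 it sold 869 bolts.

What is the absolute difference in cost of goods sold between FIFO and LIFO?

$1,218.15

FIFO COGS: 274 @ $17.70 + 267 @ $16.35 + 328 @ $16.20 = $14,528.85
LIFO COGS: 87 @ $9.80 + 206 @ $15.00 + 330 @ $16.20 + 246 @ $16.35 = $13,310.70
Difference = |$14,528.85 − $13,310.70| = $1,218.15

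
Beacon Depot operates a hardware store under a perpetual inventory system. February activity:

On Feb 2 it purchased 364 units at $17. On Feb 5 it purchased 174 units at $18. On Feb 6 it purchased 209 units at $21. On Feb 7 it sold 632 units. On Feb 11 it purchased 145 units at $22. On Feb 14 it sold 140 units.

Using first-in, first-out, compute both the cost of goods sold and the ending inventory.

Feb 7, 632 sold [FIFO — oldest first]: 364 @ $17 + 174 @ $18 + 94 @ $21 = $11,294
Feb 14, 140 sold [FIFO — oldest first]: 115 @ $21 + 25 @ $22 = $2,965
Total COGS = $11,294 + $2,965 = $14,259
Ending inventory: 120 @ $22 = $2,640
Check: goods available $16,899 = COGS $14,259 + ending $2,640

COGS = $14,259; ending inventory = $2,640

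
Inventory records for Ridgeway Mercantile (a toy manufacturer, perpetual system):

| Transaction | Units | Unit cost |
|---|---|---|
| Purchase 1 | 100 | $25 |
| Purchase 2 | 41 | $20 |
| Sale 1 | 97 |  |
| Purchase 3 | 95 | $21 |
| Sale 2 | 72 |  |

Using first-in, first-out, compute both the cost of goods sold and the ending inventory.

COGS = $3,908; ending inventory = $1,407

Sale 1 (97) [FIFO — oldest first]: 97 @ $25 = $2,425
Sale 2 (72) [FIFO — oldest first]: 3 @ $25 + 41 @ $20 + 28 @ $21 = $1,483
Total COGS = $2,425 + $1,483 = $3,908
Ending inventory: 67 @ $21 = $1,407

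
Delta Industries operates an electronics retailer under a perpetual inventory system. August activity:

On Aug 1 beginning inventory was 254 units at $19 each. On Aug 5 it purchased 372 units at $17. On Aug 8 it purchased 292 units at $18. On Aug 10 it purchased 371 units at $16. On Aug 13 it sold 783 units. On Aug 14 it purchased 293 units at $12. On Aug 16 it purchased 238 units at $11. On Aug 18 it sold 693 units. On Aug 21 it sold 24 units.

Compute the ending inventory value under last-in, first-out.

Aug 13, 783 sold [LIFO — newest first]: 371 @ $16 + 292 @ $18 + 120 @ $17 = $13,232
Aug 18, 693 sold [LIFO — newest first]: 238 @ $11 + 293 @ $12 + 162 @ $17 = $8,888
Aug 21, 24 sold [LIFO — newest first]: 24 @ $17 = $408
Total COGS = $13,232 + $8,888 + $408 = $22,528
Ending inventory: 254 @ $19 + 66 @ $17 = $5,948
Check: goods available $28,476 = COGS $22,528 + ending $5,948

Ending inventory = $5,948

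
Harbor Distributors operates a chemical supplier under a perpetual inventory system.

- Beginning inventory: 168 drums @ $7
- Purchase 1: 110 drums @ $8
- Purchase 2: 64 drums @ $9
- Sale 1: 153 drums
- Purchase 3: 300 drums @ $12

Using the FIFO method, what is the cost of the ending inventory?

Sale 1 (153) [FIFO — oldest first]: 153 @ $7 = $1,071
Ending inventory: 15 @ $7 + 110 @ $8 + 64 @ $9 + 300 @ $12 = $5,161

Ending inventory = $5,161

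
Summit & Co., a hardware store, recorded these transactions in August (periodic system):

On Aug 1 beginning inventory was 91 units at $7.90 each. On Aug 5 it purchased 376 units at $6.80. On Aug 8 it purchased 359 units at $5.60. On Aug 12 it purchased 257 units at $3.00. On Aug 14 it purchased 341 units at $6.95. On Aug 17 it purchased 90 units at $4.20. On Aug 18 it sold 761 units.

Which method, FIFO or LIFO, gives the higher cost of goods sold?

FIFO COGS: 91 @ $7.90 + 376 @ $6.80 + 294 @ $5.60 = $4,922.10
LIFO COGS: 90 @ $4.20 + 341 @ $6.95 + 257 @ $3.00 + 73 @ $5.60 = $3,927.75

FIFO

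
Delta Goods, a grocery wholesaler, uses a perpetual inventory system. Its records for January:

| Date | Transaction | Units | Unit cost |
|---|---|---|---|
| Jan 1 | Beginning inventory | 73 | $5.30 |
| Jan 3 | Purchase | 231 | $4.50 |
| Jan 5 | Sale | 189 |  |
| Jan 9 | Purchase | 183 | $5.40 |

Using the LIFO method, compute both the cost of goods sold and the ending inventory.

COGS = $850.50; ending inventory = $1,564.10

Jan 5, 189 sold [LIFO — newest first]: 189 @ $4.50 = $850.50
Ending inventory: 73 @ $5.30 + 42 @ $4.50 + 183 @ $5.40 = $1,564.10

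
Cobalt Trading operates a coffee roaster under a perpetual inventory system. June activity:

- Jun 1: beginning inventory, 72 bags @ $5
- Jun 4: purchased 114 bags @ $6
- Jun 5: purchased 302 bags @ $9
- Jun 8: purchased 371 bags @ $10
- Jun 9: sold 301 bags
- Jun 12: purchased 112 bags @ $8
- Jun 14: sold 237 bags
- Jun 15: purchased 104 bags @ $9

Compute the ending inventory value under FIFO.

Jun 9, 301 sold [FIFO — oldest first]: 72 @ $5 + 114 @ $6 + 115 @ $9 = $2,079
Jun 14, 237 sold [FIFO — oldest first]: 187 @ $9 + 50 @ $10 = $2,183
Total COGS = $2,079 + $2,183 = $4,262
Ending inventory: 321 @ $10 + 112 @ $8 + 104 @ $9 = $5,042

Ending inventory = $5,042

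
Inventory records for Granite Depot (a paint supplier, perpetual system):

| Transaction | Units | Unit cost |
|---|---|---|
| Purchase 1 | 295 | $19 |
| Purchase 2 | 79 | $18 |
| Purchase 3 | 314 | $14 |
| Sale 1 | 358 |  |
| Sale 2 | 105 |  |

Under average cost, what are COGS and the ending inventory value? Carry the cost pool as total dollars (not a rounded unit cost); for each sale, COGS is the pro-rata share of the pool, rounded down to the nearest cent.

After Purchase 1: 295 on hand, pool $5,605.00 (≈ $19.0000 each)
After Purchase 2: 374 on hand, pool $7,027.00 (≈ $18.7888 each)
After Purchase 3: 688 on hand, pool $11,423.00 (≈ $16.6032 each)
Sale 1, sell 358: 358/688 × $11,423.00 → $5,943.94
Sale 2, sell 105: 105/330 × $5,479.06 → $1,743.33
Total COGS = $5,943.94 + $1,743.33 = $7,687.27
Ending inventory (cost pool remaining) = $3,735.73

COGS = $7,687.27; ending inventory = $3,735.73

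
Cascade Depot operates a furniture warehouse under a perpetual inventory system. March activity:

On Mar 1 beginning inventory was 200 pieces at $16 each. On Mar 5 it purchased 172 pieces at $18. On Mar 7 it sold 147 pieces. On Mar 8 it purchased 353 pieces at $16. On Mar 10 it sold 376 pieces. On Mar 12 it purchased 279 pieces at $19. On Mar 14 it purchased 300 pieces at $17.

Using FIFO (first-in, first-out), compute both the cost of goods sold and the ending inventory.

COGS = $8,712; ending inventory = $13,633

Mar 7, 147 sold [FIFO — oldest first]: 147 @ $16 = $2,352
Mar 10, 376 sold [FIFO — oldest first]: 53 @ $16 + 172 @ $18 + 151 @ $16 = $6,360
Total COGS = $2,352 + $6,360 = $8,712
Ending inventory: 202 @ $16 + 279 @ $19 + 300 @ $17 = $13,633
Check: goods available $22,345 = COGS $8,712 + ending $13,633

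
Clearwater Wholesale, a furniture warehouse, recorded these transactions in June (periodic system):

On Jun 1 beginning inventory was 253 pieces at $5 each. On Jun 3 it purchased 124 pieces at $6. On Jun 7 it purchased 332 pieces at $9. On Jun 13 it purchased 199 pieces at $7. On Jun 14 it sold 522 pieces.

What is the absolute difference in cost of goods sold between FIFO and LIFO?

FIFO COGS: 253 @ $5 + 124 @ $6 + 145 @ $9 = $3,314
LIFO COGS: 199 @ $7 + 323 @ $9 = $4,300
Difference = |$3,314 − $4,300| = $986

$986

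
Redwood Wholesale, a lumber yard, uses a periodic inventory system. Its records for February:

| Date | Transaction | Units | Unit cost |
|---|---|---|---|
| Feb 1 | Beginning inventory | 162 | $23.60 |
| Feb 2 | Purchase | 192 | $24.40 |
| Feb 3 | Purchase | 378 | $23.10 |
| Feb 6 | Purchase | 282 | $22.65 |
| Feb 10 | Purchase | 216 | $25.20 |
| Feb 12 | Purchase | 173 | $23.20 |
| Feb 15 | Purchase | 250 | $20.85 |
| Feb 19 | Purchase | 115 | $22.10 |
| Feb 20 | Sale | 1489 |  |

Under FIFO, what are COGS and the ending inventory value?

COGS = $34,877.00; ending inventory = $5,960.90

Feb 20, 1489 sold [FIFO — oldest first]: 162 @ $23.60 + 192 @ $24.40 + 378 @ $23.10 + 282 @ $22.65 + 216 @ $25.20 + 173 @ $23.20 + 86 @ $20.85 = $34,877.00
Ending inventory: 164 @ $20.85 + 115 @ $22.10 = $5,960.90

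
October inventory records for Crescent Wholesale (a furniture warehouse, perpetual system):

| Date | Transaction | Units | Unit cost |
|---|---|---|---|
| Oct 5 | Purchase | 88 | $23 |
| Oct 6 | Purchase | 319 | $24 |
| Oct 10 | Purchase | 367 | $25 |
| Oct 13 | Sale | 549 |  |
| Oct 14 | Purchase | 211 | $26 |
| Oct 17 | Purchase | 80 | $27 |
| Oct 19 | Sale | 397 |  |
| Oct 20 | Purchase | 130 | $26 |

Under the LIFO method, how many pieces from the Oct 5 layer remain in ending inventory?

Oct 13, 549 sold [LIFO — newest first]: 367 @ $25 + 182 @ $24 = $13,543
Oct 19, 397 sold [LIFO — newest first]: 80 @ $27 + 211 @ $26 + 106 @ $24 = $10,190
Total COGS = $13,543 + $10,190 = $23,733
Ending inventory: 88 @ $23 + 31 @ $24 + 130 @ $26 = $6,148

88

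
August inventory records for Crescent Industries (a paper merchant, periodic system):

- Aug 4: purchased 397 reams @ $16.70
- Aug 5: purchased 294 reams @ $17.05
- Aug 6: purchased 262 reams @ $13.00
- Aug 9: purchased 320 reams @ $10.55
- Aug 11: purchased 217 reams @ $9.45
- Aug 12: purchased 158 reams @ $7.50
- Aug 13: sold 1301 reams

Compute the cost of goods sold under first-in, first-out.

COGS = $18,689.20

Aug 13, 1301 sold [FIFO — oldest first]: 397 @ $16.70 + 294 @ $17.05 + 262 @ $13.00 + 320 @ $10.55 + 28 @ $9.45 = $18,689.20
Ending inventory: 189 @ $9.45 + 158 @ $7.50 = $2,971.05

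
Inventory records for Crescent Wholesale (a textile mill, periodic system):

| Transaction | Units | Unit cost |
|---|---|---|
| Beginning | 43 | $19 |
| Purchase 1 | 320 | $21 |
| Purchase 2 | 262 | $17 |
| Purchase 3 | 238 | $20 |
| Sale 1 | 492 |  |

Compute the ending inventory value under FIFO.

Ending inventory = $7,021

Sale 1 (492) [FIFO — oldest first]: 43 @ $19 + 320 @ $21 + 129 @ $17 = $9,730
Ending inventory: 133 @ $17 + 238 @ $20 = $7,021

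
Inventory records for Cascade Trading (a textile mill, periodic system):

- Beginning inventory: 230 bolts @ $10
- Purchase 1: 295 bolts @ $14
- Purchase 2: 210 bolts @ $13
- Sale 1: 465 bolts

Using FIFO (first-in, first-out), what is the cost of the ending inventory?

Ending inventory = $3,570

Sale 1 (465) [FIFO — oldest first]: 230 @ $10 + 235 @ $14 = $5,590
Ending inventory: 60 @ $14 + 210 @ $13 = $3,570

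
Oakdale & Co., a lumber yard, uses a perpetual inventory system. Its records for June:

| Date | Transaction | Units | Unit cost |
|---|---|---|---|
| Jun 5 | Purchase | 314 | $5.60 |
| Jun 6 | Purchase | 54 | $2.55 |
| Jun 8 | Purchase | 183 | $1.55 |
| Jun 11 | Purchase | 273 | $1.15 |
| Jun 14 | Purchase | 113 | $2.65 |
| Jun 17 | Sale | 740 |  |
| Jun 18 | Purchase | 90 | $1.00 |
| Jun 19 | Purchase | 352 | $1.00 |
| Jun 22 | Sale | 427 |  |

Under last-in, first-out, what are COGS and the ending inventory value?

Jun 17, 740 sold [LIFO — newest first]: 113 @ $2.65 + 273 @ $1.15 + 183 @ $1.55 + 54 @ $2.55 + 117 @ $5.60 = $1,689.95
Jun 22, 427 sold [LIFO — newest first]: 352 @ $1.00 + 75 @ $1.00 = $427.00
Total COGS = $1,689.95 + $427.00 = $2,116.95
Ending inventory: 197 @ $5.60 + 15 @ $1.00 = $1,118.20

COGS = $2,116.95; ending inventory = $1,118.20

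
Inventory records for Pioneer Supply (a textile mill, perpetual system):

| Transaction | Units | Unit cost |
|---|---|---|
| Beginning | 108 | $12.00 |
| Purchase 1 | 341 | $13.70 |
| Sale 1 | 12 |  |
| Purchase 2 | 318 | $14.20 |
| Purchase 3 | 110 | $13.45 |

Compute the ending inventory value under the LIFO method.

Ending inventory = $11,798.40

Sale 1 (12) [LIFO — newest first]: 12 @ $13.70 = $164.40
Ending inventory: 108 @ $12.00 + 329 @ $13.70 + 318 @ $14.20 + 110 @ $13.45 = $11,798.40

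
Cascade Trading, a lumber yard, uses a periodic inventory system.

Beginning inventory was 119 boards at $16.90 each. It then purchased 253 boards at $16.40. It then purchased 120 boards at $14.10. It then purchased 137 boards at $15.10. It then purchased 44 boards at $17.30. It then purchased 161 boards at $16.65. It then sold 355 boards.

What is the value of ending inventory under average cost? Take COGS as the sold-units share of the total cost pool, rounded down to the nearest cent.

Sale 1, sell 355: 355/834 × $13,362.85 → $5,688.02
Ending inventory (cost pool remaining) = $7,674.83

Ending inventory = $7,674.83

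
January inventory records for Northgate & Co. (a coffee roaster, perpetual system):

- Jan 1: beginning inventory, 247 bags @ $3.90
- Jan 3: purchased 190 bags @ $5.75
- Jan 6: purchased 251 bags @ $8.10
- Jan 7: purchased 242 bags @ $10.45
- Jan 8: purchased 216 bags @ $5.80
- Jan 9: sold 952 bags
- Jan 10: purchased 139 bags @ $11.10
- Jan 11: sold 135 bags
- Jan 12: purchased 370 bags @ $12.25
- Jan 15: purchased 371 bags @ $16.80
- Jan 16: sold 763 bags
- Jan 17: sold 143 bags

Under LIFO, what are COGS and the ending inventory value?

COGS = $20,050.10; ending inventory = $128.70

Jan 9, 952 sold [LIFO — newest first]: 216 @ $5.80 + 242 @ $10.45 + 251 @ $8.10 + 190 @ $5.75 + 53 @ $3.90 = $7,114.00
Jan 11, 135 sold [LIFO — newest first]: 135 @ $11.10 = $1,498.50
Jan 16, 763 sold [LIFO — newest first]: 371 @ $16.80 + 370 @ $12.25 + 4 @ $11.10 + 18 @ $3.90 = $10,879.90
Jan 17, 143 sold [LIFO — newest first]: 143 @ $3.90 = $557.70
Total COGS = $7,114.00 + $1,498.50 + $10,879.90 + $557.70 = $20,050.10
Ending inventory: 33 @ $3.90 = $128.70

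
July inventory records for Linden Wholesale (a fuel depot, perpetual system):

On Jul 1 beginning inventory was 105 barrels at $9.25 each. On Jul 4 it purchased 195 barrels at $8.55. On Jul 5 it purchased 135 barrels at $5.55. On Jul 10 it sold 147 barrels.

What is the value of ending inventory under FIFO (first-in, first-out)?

Ending inventory = $2,057.40

Jul 10, 147 sold [FIFO — oldest first]: 105 @ $9.25 + 42 @ $8.55 = $1,330.35
Ending inventory: 153 @ $8.55 + 135 @ $5.55 = $2,057.40
Check: goods available $3,387.75 = COGS $1,330.35 + ending $2,057.40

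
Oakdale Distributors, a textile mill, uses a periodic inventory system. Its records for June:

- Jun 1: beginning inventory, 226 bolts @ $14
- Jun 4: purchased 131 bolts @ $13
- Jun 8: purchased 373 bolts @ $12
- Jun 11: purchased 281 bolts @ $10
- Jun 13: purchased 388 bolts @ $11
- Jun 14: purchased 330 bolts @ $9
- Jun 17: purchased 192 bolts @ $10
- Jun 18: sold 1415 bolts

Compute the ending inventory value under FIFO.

Ending inventory = $4,746

Jun 18, 1415 sold [FIFO — oldest first]: 226 @ $14 + 131 @ $13 + 373 @ $12 + 281 @ $10 + 388 @ $11 + 16 @ $9 = $16,565
Ending inventory: 314 @ $9 + 192 @ $10 = $4,746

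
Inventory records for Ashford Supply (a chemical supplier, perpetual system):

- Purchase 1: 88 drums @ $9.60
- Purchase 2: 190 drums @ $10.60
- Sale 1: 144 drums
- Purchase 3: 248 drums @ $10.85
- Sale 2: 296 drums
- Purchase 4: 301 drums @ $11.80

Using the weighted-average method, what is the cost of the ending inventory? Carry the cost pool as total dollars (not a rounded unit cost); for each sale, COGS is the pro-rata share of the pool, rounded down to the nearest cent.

Ending inventory = $4,467.82

After Purchase 1: 88 on hand, pool $844.80 (≈ $9.6000 each)
After Purchase 2: 278 on hand, pool $2,858.80 (≈ $10.2835 each)
Sale 1, sell 144: 144/278 × $2,858.80 → $1,480.81
After Purchase 3: 382 on hand, pool $4,068.79 (≈ $10.6513 each)
Sale 2, sell 296: 296/382 × $4,068.79 → $3,152.77
After Purchase 4: 387 on hand, pool $4,467.82 (≈ $11.5448 each)
Total COGS = $1,480.81 + $3,152.77 = $4,633.58
Ending inventory (cost pool remaining) = $4,467.82
Check: goods available $9,101.40 = COGS $4,633.58 + ending $4,467.82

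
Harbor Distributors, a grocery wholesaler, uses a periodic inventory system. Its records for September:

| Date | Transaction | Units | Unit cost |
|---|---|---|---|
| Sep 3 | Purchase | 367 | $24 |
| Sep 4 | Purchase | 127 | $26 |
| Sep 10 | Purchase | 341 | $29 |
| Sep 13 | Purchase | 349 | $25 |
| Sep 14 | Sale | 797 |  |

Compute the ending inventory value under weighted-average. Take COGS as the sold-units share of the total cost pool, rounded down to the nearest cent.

Sep 14, sell 797: 797/1184 × $30,724.00 → $20,681.61
Ending inventory (cost pool remaining) = $10,042.39
Check: goods available $30,724.00 = COGS $20,681.61 + ending $10,042.39

Ending inventory = $10,042.39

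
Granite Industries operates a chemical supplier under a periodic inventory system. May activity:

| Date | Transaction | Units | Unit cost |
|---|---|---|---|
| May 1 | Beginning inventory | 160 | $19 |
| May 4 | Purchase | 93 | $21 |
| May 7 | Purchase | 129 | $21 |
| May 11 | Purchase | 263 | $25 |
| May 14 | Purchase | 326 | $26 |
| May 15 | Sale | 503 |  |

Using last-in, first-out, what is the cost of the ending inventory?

May 15, 503 sold [LIFO — newest first]: 326 @ $26 + 177 @ $25 = $12,901
Ending inventory: 160 @ $19 + 93 @ $21 + 129 @ $21 + 86 @ $25 = $9,852

Ending inventory = $9,852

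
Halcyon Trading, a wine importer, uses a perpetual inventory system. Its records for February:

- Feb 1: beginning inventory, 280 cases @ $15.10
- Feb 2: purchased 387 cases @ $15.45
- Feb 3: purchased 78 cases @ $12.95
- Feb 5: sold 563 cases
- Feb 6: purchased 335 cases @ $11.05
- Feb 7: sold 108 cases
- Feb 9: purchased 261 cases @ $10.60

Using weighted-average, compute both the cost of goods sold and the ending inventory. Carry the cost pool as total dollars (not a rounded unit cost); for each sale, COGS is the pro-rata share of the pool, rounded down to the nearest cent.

After Feb 1: 280 on hand, pool $4,228.00 (≈ $15.1000 each)
After Feb 2: 667 on hand, pool $10,207.15 (≈ $15.3031 each)
After Feb 3: 745 on hand, pool $11,217.25 (≈ $15.0567 each)
Feb 5, sell 563: 563/745 × $11,217.25 → $8,476.92
After Feb 6: 517 on hand, pool $6,442.08 (≈ $12.4605 each)
Feb 7, sell 108: 108/517 × $6,442.08 → $1,345.73
After Feb 9: 670 on hand, pool $7,862.95 (≈ $11.7357 each)
Total COGS = $8,476.92 + $1,345.73 = $9,822.65
Ending inventory (cost pool remaining) = $7,862.95

COGS = $9,822.65; ending inventory = $7,862.95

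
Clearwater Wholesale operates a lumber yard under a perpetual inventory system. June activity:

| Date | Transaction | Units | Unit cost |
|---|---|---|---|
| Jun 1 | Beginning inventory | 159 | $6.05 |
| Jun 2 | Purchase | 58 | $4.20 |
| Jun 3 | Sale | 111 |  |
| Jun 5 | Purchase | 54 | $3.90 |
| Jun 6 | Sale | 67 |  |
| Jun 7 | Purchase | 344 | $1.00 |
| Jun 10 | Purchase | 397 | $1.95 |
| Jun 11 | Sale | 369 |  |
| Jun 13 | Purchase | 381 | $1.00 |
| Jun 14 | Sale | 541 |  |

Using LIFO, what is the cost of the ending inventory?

Ending inventory = $774.65

Jun 3, 111 sold [LIFO — newest first]: 58 @ $4.20 + 53 @ $6.05 = $564.25
Jun 6, 67 sold [LIFO — newest first]: 54 @ $3.90 + 13 @ $6.05 = $289.25
Jun 11, 369 sold [LIFO — newest first]: 369 @ $1.95 = $719.55
Jun 14, 541 sold [LIFO — newest first]: 381 @ $1.00 + 28 @ $1.95 + 132 @ $1.00 = $567.60
Total COGS = $564.25 + $289.25 + $719.55 + $567.60 = $2,140.65
Ending inventory: 93 @ $6.05 + 212 @ $1.00 = $774.65
Check: goods available $2,915.30 = COGS $2,140.65 + ending $774.65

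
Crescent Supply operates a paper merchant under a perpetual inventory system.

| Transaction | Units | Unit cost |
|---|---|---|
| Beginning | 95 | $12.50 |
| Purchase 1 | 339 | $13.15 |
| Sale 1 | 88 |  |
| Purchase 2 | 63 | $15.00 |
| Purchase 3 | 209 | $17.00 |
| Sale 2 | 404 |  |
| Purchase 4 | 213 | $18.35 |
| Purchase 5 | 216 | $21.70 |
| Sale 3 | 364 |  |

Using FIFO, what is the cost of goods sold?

COGS = $12,895.85

Sale 1 (88) [FIFO — oldest first]: 88 @ $12.50 = $1,100.00
Sale 2 (404) [FIFO — oldest first]: 7 @ $12.50 + 339 @ $13.15 + 58 @ $15.00 = $5,415.35
Sale 3 (364) [FIFO — oldest first]: 5 @ $15.00 + 209 @ $17.00 + 150 @ $18.35 = $6,380.50
Total COGS = $1,100.00 + $5,415.35 + $6,380.50 = $12,895.85
Ending inventory: 63 @ $18.35 + 216 @ $21.70 = $5,843.25
Check: goods available $18,739.10 = COGS $12,895.85 + ending $5,843.25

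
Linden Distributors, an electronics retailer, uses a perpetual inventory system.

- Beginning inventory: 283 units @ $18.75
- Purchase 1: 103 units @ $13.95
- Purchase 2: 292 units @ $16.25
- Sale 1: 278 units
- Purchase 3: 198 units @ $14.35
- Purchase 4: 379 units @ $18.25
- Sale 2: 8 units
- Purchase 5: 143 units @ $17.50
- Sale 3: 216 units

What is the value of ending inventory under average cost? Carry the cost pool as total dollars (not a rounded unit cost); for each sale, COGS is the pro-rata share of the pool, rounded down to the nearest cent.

Ending inventory = $15,231.05

After Beginning: 283 on hand, pool $5,306.25 (≈ $18.7500 each)
After Purchase 1: 386 on hand, pool $6,743.10 (≈ $17.4692 each)
After Purchase 2: 678 on hand, pool $11,488.10 (≈ $16.9441 each)
Sale 1, sell 278: 278/678 × $11,488.10 → $4,710.45
After Purchase 3: 598 on hand, pool $9,618.95 (≈ $16.0852 each)
After Purchase 4: 977 on hand, pool $16,535.70 (≈ $16.9250 each)
Sale 2, sell 8: 8/977 × $16,535.70 → $135.39
After Purchase 5: 1112 on hand, pool $18,902.81 (≈ $16.9989 each)
Sale 3, sell 216: 216/1112 × $18,902.81 → $3,671.76
Total COGS = $4,710.45 + $135.39 + $3,671.76 = $8,517.60
Ending inventory (cost pool remaining) = $15,231.05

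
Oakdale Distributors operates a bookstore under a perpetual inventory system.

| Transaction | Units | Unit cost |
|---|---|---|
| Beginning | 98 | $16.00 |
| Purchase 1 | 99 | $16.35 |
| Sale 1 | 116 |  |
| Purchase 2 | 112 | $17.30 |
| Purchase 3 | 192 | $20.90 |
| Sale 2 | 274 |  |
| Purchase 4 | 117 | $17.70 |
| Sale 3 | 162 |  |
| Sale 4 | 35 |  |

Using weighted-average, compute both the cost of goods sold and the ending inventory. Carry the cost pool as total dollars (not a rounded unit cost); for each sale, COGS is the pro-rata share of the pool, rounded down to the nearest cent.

After Beginning: 98 on hand, pool $1,568.00 (≈ $16.0000 each)
After Purchase 1: 197 on hand, pool $3,186.65 (≈ $16.1759 each)
Sale 1, sell 116: 116/197 × $3,186.65 → $1,876.40
After Purchase 2: 193 on hand, pool $3,247.85 (≈ $16.8282 each)
After Purchase 3: 385 on hand, pool $7,260.65 (≈ $18.8588 each)
Sale 2, sell 274: 274/385 × $7,260.65 → $5,167.31
After Purchase 4: 228 on hand, pool $4,164.24 (≈ $18.2642 each)
Sale 3, sell 162: 162/228 × $4,164.24 → $2,958.80
Sale 4, sell 35: 35/66 × $1,205.44 → $639.24
Total COGS = $1,876.40 + $5,167.31 + $2,958.80 + $639.24 = $10,641.75
Ending inventory (cost pool remaining) = $566.20

COGS = $10,641.75; ending inventory = $566.20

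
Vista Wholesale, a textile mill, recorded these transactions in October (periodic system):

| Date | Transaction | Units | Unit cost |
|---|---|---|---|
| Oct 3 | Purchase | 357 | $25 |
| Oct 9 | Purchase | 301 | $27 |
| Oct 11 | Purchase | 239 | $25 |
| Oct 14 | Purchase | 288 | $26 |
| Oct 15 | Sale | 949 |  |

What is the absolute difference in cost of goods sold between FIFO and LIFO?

$236

FIFO COGS: 357 @ $25 + 301 @ $27 + 239 @ $25 + 52 @ $26 = $24,379
LIFO COGS: 288 @ $26 + 239 @ $25 + 301 @ $27 + 121 @ $25 = $24,615
Difference = |$24,379 − $24,615| = $236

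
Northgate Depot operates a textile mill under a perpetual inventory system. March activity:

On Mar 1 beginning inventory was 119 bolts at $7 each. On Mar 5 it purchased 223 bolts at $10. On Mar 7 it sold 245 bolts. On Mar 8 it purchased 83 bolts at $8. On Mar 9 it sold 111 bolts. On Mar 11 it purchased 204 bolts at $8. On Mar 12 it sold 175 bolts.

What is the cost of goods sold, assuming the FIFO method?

Mar 7, 245 sold [FIFO — oldest first]: 119 @ $7 + 126 @ $10 = $2,093
Mar 9, 111 sold [FIFO — oldest first]: 97 @ $10 + 14 @ $8 = $1,082
Mar 12, 175 sold [FIFO — oldest first]: 69 @ $8 + 106 @ $8 = $1,400
Total COGS = $2,093 + $1,082 + $1,400 = $4,575
Ending inventory: 98 @ $8 = $784

COGS = $4,575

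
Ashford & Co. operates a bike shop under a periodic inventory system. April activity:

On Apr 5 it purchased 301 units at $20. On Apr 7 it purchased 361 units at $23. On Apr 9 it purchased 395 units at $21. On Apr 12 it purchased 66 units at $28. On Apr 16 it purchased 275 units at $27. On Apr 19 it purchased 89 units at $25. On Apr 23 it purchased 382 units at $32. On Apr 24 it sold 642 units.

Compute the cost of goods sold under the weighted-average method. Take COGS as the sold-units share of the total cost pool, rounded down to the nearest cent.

COGS = $15,917.75

Apr 24, sell 642: 642/1869 × $46,340.00 → $15,917.75
Ending inventory (cost pool remaining) = $30,422.25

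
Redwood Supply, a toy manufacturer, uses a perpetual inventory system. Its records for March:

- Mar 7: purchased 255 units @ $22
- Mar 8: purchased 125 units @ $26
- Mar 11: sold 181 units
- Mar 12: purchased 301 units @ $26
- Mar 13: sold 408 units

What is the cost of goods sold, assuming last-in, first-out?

Mar 11, 181 sold [LIFO — newest first]: 125 @ $26 + 56 @ $22 = $4,482
Mar 13, 408 sold [LIFO — newest first]: 301 @ $26 + 107 @ $22 = $10,180
Total COGS = $4,482 + $10,180 = $14,662
Ending inventory: 92 @ $22 = $2,024

COGS = $14,662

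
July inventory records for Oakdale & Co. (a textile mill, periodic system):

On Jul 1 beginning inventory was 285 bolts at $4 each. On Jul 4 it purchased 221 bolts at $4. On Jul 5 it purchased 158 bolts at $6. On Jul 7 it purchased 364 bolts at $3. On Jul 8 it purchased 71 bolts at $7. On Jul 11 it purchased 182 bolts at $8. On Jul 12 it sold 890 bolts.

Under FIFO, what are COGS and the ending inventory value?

Jul 12, 890 sold [FIFO — oldest first]: 285 @ $4 + 221 @ $4 + 158 @ $6 + 226 @ $3 = $3,650
Ending inventory: 138 @ $3 + 71 @ $7 + 182 @ $8 = $2,367
Check: goods available $6,017 = COGS $3,650 + ending $2,367

COGS = $3,650; ending inventory = $2,367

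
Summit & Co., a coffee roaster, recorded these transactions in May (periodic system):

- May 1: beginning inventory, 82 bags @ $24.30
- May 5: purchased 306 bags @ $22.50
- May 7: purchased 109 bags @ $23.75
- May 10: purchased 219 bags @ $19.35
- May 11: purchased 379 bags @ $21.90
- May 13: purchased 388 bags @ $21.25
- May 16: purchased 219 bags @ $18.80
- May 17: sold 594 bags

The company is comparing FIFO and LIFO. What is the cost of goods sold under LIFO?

COGS = $12,085.95

FIFO COGS: 82 @ $24.30 + 306 @ $22.50 + 109 @ $23.75 + 97 @ $19.35 = $13,343.30
LIFO COGS: 219 @ $18.80 + 375 @ $21.25 = $12,085.95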